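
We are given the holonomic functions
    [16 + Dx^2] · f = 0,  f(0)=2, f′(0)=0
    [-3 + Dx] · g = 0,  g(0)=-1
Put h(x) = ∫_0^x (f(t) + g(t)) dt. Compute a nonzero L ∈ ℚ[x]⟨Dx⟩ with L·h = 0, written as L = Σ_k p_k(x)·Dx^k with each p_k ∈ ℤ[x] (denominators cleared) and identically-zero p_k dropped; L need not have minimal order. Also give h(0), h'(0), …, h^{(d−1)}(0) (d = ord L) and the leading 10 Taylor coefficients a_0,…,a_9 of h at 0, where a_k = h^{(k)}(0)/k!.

L = -48·Dx + 16·Dx^2 - 3·Dx^3 + Dx^4  (order 4).
h: a_k = 0, 1, -3/2, -41/6, -9/8, 431/120, -27/80, -8921/5040, -243/4480, 124511/362880, …
ICs: h(0) = 0, h′(0) = 1, h′′(0) = -3, h′′′(0) = -41.

f: a_k = 2, 0, -16, 0, 64/3, 0, -512/45, 0, 1024/315, 0, …
g: a_k = -1, -3, -9/2, -9/2, -27/8, -81/40, -81/80, -243/560, -729/4480, -243/4480, …
f+g: L₀ = lclm(L_f,L_g), ord ≤ 2+1.
∫: right-multiply L₀ by Dx.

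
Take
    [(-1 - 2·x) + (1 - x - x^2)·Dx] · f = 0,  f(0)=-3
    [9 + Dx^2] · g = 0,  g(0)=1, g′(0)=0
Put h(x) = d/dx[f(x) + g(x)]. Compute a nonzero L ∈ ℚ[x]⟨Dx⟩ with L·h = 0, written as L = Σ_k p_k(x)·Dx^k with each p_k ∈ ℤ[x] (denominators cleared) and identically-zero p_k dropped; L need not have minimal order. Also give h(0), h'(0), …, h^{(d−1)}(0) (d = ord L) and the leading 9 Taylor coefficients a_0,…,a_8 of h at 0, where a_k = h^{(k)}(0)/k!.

L = (468 + 1026·x + 1170·x^2 + 450·x^3 + 630·x^4 + 486·x^5 + 162·x^6) + (-81 - 63·x + 252·x^2 + 45·x^3 - 90·x^4 + 153·x^5 + 189·x^6 + 54·x^7)·Dx + (52 + 114·x + 130·x^2 + 50·x^3 + 70·x^4 + 54·x^5 + 18·x^6)·Dx^2 + (-9 - 7·x + 28·x^2 + 5·x^3 - 10·x^4 + 17·x^5 + 21·x^6 + 6·x^7)·Dx^3  (order 3).
h: a_k = -3, -21, -27, -93/2, -120, -9603/40, -441, -456231/560, -1485, …
ICs: h(0) = -3, h′(0) = -21, h′′(0) = -54.

f: a_k = -3, -3, -6, -9, -15, -24, -39, -63, -102, …
g: a_k = 1, 0, -9/2, 0, 27/8, 0, -81/80, 0, 729/4480, …
h₀=f+g: left-lcm gives L₀, ord ≤ 3.
Differentiate: ansatz ord ≤ ord L₀ ⇒ L.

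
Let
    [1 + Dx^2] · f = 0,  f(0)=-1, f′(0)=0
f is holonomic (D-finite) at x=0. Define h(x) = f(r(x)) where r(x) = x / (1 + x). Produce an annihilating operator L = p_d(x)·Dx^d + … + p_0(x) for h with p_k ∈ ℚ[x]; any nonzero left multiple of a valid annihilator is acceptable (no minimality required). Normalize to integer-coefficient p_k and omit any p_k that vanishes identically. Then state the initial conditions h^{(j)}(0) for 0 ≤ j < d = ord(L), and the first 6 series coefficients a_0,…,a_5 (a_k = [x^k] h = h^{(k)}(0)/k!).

f: a_k = -1, 0, 1/2, 0, -1/24, 0, …
Change of var in L_f (x↦r) gives L₀.
L = 1 + (2 + 6·x + 6·x^2 + 2·x^3)·Dx + (1 + 4·x + 6·x^2 + 4·x^3 + x^4)·Dx^2  (order 2).
h: a_k = -1, 0, 1/2, -1, 35/24, -11/6, …
ICs: h(0) = -1, h′(0) = 0.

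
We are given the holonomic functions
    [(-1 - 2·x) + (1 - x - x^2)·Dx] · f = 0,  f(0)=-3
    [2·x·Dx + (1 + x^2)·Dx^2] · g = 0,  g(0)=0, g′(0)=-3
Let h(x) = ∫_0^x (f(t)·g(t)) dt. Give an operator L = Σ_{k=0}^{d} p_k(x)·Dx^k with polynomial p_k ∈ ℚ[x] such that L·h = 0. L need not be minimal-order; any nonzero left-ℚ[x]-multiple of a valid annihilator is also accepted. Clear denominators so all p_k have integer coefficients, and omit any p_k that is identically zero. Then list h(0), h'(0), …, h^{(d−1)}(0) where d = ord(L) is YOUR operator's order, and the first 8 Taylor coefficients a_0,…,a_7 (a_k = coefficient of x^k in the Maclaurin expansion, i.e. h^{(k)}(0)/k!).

L = (2 + 2·x + 6·x^2)·Dx + (2 + 2·x + 4·x^2 + 6·x^3)·Dx^2 + (-1 + x + x^3 + x^4)·Dx^3  (order 3).
h: a_k = 0, 0, 9/2, 3, 15/4, 24/5, 34/5, 324/35, …
ICs: h(0) = 0, h′(0) = 0, h′′(0) = 9.

f: a_k = -3, -3, -6, -9, -15, -24, -39, -63, …
g: a_k = 0, -3, 0, 1, 0, -3/5, 0, 3/7, …
Product ⇒ symmetric product L₀, ord ≤ 2.
h=∫₀ˣh₀: take L = L₀·Dx.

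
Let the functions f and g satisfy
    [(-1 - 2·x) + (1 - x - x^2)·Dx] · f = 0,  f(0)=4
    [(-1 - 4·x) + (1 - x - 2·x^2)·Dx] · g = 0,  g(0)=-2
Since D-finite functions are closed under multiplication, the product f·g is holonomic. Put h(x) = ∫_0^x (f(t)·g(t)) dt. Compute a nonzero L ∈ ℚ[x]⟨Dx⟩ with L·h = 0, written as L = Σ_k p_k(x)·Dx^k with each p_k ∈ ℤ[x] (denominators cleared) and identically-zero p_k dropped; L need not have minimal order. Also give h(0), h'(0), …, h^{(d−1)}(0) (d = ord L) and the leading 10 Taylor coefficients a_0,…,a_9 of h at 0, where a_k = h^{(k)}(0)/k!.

L = (-2 - 4·x + 9·x^2 + 8·x^3)·Dx + (1 - 2·x - 2·x^2 + 3·x^3 + 2·x^4)·Dx^2  (order 2).
h: a_k = 0, -8, -8, -16, -26, -48, -256/3, -1096/7, -286, -528, …
ICs: h(0) = 0, h′(0) = -8.

f: a_k = 4, 4, 8, 12, 20, 32, 52, 84, 136, 220, …
g: a_k = -2, -2, -6, -10, -22, -42, -86, -170, -342, -682, …
f·g: L₀ = L_f ⊗_s L_g, ord ≤ 1·1.
h=∫h₀ ⇒ L = L₀·Dx.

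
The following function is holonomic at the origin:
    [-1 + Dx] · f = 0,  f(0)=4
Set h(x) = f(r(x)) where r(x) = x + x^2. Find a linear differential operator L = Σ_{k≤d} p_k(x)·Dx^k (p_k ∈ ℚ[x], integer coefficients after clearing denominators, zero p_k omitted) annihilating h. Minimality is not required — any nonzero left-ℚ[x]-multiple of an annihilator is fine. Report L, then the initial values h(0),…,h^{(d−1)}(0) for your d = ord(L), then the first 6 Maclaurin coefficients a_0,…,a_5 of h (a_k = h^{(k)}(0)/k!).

f: a_k = 4, 4, 2, 2/3, 1/6, 1/30, …
Substitute x→r, Dx→(1/r')Dx; clear ⇒ L₀.
L = (-1 - 2·x) + Dx  (order 1).
h: a_k = 4, 4, 6, 14/3, 25/6, 27/10, …
ICs: h(0) = 4.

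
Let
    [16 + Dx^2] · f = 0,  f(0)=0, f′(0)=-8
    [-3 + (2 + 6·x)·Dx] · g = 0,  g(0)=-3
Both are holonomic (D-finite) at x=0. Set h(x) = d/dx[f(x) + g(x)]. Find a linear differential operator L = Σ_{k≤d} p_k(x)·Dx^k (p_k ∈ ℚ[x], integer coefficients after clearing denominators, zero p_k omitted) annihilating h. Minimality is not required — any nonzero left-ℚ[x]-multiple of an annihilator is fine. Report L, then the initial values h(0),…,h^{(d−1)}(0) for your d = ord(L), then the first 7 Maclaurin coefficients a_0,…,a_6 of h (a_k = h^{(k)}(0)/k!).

L = (-9552 - 18432·x - 27648·x^2) + (-2912 - 21024·x - 55296·x^2 - 55296·x^3)·Dx + (-597 - 1152·x - 1728·x^2)·Dx^2 + (-182 - 1314·x - 3456·x^2 - 3456·x^3)·Dx^3  (order 3).
h: a_k = -25/2, 27/4, 781/16, 1215/32, -142081/768, 137781/512, -64007291/92160, …
ICs: h(0) = -25/2, h′(0) = 27/4, h′′(0) = 781/8.

f: a_k = 0, -8, 0, 64/3, 0, -256/15, 0, …
g: a_k = -3, -9/2, 27/8, -81/16, 1215/128, -5103/256, 45927/1024, …
Sum ⇒ L₀ = lclm(L_f,L_g) in ℚ(x)⟨Dx⟩.
Differentiate: ansatz ord ≤ ord L₀ ⇒ L.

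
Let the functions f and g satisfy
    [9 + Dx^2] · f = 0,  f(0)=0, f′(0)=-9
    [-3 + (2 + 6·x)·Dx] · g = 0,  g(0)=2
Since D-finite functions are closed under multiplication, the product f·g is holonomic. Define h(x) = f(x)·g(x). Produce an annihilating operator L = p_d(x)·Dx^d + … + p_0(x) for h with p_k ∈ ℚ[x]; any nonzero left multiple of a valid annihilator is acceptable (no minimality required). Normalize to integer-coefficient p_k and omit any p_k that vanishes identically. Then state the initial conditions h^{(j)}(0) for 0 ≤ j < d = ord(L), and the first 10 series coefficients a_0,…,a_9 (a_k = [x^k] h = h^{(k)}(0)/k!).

f: a_k = 0, -9, 0, 27/2, 0, -243/40, 0, 729/560, 0, -729/4480, …
g: a_k = 2, 3, -9/4, 27/8, -405/64, 1701/128, -15309/512, 72171/1024, -2814669/16384, 14073345/32768, …
h₀=f·g: eliminate ⇒ L₀, order ≤ 2·1.
L = (63 + 216·x + 324·x^2) + (-12 - 36·x)·Dx + (4 + 24·x + 36·x^2)·Dx^2  (order 2).
h: a_k = 0, -18, -27, 189/4, 81/8, 4617/320, -59049/640, 716607/3584, -16898949/35840, 135065475/114688, …
ICs: h(0) = 0, h′(0) = -18.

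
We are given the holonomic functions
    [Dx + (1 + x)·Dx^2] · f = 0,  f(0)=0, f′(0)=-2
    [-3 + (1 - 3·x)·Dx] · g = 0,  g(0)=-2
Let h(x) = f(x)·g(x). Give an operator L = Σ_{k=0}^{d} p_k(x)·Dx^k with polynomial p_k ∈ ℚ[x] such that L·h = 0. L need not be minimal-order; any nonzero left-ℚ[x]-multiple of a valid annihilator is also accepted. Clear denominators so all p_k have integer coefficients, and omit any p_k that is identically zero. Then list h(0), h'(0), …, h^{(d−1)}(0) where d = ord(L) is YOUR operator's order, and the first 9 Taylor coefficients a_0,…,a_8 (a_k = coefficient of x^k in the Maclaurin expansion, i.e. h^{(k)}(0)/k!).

L = 3 + (5 + 9·x)·Dx + (-1 + 2·x + 3·x^2)·Dx^2  (order 2).
h: a_k = 0, 4, 10, 94/3, 93, 1399/5, 12581/15, 88087/35, 528487/70, …
ICs: h(0) = 0, h′(0) = 4.

f: a_k = 0, -2, 1, -2/3, 1/2, -2/5, 1/3, -2/7, 1/4, …
g: a_k = -2, -6, -18, -54, -162, -486, -1458, -4374, -13122, …
Sym-product of L_f,L_g gives L₀ (≤ ord 2).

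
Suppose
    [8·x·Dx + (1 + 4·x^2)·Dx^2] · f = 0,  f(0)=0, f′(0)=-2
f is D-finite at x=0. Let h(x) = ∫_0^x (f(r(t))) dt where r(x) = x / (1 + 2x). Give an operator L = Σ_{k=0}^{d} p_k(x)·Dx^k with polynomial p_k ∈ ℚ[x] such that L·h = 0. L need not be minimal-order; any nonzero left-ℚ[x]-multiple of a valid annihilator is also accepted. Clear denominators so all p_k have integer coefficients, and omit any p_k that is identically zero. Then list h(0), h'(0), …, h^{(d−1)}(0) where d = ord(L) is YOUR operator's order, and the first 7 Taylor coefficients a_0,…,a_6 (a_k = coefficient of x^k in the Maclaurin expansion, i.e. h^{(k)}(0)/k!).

L = (4 + 16·x)·Dx^2 + (1 + 4·x + 8·x^2)·Dx^3  (order 3).
h: a_k = 0, 0, -1, 4/3, -4/3, 0, 64/15, …
ICs: h(0) = 0, h′(0) = 0, h′′(0) = -2.

f: a_k = 0, -2, 0, 8/3, 0, -32/5, 0, …
Substitute x→r, Dx→(1/r')Dx; clear ⇒ L₀.
h=∫₀ˣh₀: take L = L₀·Dx.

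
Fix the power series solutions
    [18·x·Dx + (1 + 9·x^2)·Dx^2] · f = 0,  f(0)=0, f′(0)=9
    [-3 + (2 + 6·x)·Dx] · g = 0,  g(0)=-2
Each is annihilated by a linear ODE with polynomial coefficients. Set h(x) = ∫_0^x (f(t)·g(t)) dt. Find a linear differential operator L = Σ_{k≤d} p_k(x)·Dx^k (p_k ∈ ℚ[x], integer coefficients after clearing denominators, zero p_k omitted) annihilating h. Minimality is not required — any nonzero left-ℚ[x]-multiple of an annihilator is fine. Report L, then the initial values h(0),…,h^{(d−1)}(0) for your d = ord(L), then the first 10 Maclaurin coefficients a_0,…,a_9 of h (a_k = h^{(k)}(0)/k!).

L = (27 - 108·x - 81·x^2)·Dx + (-12 + 36·x + 324·x^2 + 324·x^3)·Dx^2 + (4 + 24·x + 72·x^2 + 216·x^3 + 324·x^4)·Dx^3  (order 3).
h: a_k = 0, 0, -9, -9, 297/16, 81/8, -31509/640, -298161/4480, 41231511/143360, 8140743/35840, …
ICs: h(0) = 0, h′(0) = 0, h′′(0) = -18.

f: a_k = 0, 9, 0, -27, 0, 729/5, 0, -6561/7, 0, 6561, …
g: a_k = -2, -3, 9/4, -27/8, 405/64, -1701/128, 15309/512, -72171/1024, 2814669/16384, -14073345/32768, …
h₀=f·g: eliminate ⇒ L₀, order ≤ 2·1.
∫: right-multiply L₀ by Dx.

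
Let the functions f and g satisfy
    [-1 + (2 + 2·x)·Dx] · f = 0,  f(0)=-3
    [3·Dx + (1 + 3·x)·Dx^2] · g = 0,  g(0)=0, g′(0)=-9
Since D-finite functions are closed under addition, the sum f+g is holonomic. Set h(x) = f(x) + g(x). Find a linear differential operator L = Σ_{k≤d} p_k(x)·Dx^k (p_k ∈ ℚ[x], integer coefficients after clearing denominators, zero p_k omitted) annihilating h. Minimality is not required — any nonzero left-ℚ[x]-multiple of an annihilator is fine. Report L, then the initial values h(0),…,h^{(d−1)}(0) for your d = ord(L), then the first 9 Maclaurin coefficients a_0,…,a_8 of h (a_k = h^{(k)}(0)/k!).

L = (27 + 9·x)·Dx + (69 + 126·x + 45·x^2)·Dx^2 + (10 + 46·x + 54·x^2 + 18·x^3)·Dx^3  (order 3).
h: a_k = -3, -21/2, 111/8, -435/16, 7791/128, -186729/1280, 373311/1024, -13437621/14336, 80622855/32768, …
ICs: h(0) = -3, h′(0) = -21/2, h′′(0) = 111/4.

f: a_k = -3, -3/2, 3/8, -3/16, 15/128, -21/256, 63/1024, -99/2048, 1287/32768, …
g: a_k = 0, -9, 27/2, -27, 243/4, -729/5, 729/2, -6561/7, 19683/8, …
Weyl lclm of L_f,L_g ⇒ L₀ (ord ≤ 3).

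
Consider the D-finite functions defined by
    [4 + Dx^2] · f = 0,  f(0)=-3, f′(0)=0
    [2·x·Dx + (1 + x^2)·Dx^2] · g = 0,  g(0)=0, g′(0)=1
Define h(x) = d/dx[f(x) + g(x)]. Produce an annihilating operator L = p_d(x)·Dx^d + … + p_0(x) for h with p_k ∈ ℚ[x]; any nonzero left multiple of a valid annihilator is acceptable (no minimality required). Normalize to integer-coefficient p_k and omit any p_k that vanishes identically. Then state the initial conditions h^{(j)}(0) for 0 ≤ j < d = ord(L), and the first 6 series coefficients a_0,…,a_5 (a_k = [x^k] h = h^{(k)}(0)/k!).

L = (-32·x + 80·x^3 + 16·x^5) + (4 + 32·x^2 + 36·x^4 + 8·x^6)·Dx + (-8·x + 20·x^3 + 4·x^5)·Dx^2 + (1 + 8·x^2 + 9·x^4 + 2·x^6)·Dx^3  (order 3).
h: a_k = 1, 12, -1, -8, 1, 8/5, …
ICs: h(0) = 1, h′(0) = 12, h′′(0) = -2.

f: a_k = -3, 0, 6, 0, -2, 0, …
g: a_k = 0, 1, 0, -1/3, 0, 1/5, …
L₀ := lclm(L_f,L_g); ord L₀ ≤ 2+2.
h=h₀': d/dx-closure on L₀ ⇒ L.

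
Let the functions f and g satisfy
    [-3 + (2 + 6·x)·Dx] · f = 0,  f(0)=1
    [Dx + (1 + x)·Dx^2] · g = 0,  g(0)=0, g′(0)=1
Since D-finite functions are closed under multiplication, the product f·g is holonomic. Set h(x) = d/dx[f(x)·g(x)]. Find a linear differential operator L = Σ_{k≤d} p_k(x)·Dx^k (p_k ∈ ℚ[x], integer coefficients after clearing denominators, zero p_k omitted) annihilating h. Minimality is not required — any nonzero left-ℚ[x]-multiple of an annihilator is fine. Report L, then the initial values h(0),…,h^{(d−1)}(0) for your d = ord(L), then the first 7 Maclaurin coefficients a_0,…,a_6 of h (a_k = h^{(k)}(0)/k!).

L = (3 + 126·x + 27·x^2) + (128 + 648·x + 864·x^2 + 216·x^3)·Dx + (28 + 208·x + 504·x^2 + 432·x^3 + 108·x^4)·Dx^2  (order 2).
h: a_k = 1, 2, -37/8, 10, -2917/128, 17671/320, -719709/5120, …
ICs: h(0) = 1, h′(0) = 2.

f: a_k = 1, 3/2, -9/8, 27/16, -405/128, 1701/256, -15309/1024, …
g: a_k = 0, 1, -1/2, 1/3, -1/4, 1/5, -1/6, …
f·g: L₀ = L_f ⊗_s L_g, ord ≤ 1·2.
h=h₀': d/dx-closure on L₀ ⇒ L.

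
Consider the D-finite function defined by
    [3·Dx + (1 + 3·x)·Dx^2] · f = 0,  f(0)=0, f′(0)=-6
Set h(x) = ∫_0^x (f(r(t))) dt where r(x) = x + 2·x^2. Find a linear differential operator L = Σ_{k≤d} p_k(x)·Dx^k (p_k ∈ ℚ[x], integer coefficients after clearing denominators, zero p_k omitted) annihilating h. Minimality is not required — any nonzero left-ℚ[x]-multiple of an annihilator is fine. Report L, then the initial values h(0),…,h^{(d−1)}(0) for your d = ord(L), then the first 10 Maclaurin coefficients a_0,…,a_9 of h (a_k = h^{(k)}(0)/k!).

f: a_k = 0, -6, 9, -18, 81/2, -486/5, 243, -4374/7, 6561/4, -4374, …
Change of var in L_f (x↦r) gives L₀.
h=∫₀ˣh₀: take L = L₀·Dx.
L = (-1 + 12·x + 24·x^2)·Dx^2 + (1 + 7·x + 18·x^2 + 24·x^3)·Dx^3  (order 3).
h: a_k = 0, 0, -3, -1, 9/2, -63/10, 9/5, 99/7, -1053/28, 153/4, …
ICs: h(0) = 0, h′(0) = 0, h′′(0) = -6.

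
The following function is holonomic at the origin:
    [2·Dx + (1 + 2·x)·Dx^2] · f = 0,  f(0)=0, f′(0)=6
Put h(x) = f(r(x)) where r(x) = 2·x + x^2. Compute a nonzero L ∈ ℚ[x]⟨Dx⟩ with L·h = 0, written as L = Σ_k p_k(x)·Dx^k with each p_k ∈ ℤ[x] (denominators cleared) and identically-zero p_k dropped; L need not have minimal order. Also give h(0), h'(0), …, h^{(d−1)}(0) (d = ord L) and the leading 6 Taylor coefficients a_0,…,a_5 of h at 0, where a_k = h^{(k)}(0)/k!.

f: a_k = 0, 6, -6, 8, -12, 96/5, …
f∘r: x↦r, Dx↦Dx/r' in L_f ⇒ L₀.
L = (3 + 4·x + 2·x^2)·Dx + (1 + 5·x + 6·x^2 + 2·x^3)·Dx^2  (order 2).
h: a_k = 0, 12, -18, 40, -102, 1392/5, …
ICs: h(0) = 0, h′(0) = 12.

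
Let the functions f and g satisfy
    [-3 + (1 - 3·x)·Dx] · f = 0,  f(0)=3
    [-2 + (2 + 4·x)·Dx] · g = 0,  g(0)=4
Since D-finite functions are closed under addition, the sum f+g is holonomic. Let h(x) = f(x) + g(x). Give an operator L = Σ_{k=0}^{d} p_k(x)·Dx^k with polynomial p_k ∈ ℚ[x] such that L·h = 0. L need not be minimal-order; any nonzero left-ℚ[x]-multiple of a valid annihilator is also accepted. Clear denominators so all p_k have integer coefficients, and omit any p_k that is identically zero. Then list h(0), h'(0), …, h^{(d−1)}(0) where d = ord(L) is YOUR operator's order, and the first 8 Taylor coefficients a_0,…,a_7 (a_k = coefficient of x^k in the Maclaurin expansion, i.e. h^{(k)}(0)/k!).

f: a_k = 3, 9, 27, 81, 243, 729, 2187, 6561, …
g: a_k = 4, 4, -2, 2, -5/2, 7/2, -21/4, 33/4, …
Weyl lclm of L_f,L_g ⇒ L₀ (ord ≤ 2).
L = (-42 - 54·x) + (38 + 132·x + 162·x^2)·Dx + (-4 - 14·x + 42·x^2 + 108·x^3)·Dx^2  (order 2).
h: a_k = 7, 13, 25, 83, 481/2, 1465/2, 8727/4, 26277/4, …
ICs: h(0) = 7, h′(0) = 13.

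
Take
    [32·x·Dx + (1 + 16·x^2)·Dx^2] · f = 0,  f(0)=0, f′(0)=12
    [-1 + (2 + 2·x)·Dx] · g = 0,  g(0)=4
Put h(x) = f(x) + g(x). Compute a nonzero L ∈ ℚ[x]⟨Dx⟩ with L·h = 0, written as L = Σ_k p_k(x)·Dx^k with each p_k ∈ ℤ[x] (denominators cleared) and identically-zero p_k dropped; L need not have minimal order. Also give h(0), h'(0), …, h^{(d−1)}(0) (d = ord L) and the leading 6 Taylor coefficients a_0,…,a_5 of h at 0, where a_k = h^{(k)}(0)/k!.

f: a_k = 0, 12, 0, -64, 0, 3072/5, …
g: a_k = 4, 2, -1/2, 1/4, -5/32, 7/64, …
Weyl lclm of L_f,L_g ⇒ L₀ (ord ≤ 3).
L = (-64 - 160·x + 3072·x^2 + 1536·x^3)·Dx + (-131 - 256·x + 5920·x^2 + 12288·x^3 + 5376·x^4)·Dx^2 + (-2 + 126·x + 192·x^2 + 2112·x^3 + 3584·x^4 + 1536·x^5)·Dx^3  (order 3).
h: a_k = 4, 14, -1/2, -255/4, -5/32, 196643/320, …
ICs: h(0) = 4, h′(0) = 14, h′′(0) = -1.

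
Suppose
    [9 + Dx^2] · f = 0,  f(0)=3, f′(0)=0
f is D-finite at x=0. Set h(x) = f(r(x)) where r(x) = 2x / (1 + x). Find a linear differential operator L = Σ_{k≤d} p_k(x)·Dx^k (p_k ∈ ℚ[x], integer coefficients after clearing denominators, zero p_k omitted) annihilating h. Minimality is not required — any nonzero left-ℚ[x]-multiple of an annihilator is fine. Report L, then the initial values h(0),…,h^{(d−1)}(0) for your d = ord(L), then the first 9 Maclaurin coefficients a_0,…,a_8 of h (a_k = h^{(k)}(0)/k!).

f: a_k = 3, 0, -27/2, 0, 81/8, 0, -243/80, 0, 2187/4480, …
h₀=f(r): pull back L_f along r ⇒ L₀.
L = 36 + (2 + 6·x + 6·x^2 + 2·x^3)·Dx + (1 + 4·x + 6·x^2 + 4·x^3 + x^4)·Dx^2  (order 2).
h: a_k = 3, 0, -54, 108, 0, -432, 5778/5, -8748/5, 9342/7, …
ICs: h(0) = 3, h′(0) = 0.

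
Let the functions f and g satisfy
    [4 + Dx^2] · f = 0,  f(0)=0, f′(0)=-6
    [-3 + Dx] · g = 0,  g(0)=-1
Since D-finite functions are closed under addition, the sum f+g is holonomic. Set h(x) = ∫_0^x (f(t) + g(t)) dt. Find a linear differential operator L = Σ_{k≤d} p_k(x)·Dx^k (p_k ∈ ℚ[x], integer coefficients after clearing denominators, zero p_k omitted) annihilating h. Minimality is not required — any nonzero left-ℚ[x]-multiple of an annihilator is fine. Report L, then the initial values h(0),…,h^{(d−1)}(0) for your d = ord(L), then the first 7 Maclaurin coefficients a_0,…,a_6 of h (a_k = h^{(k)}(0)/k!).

f: a_k = 0, -6, 0, 4, 0, -4/5, 0, …
g: a_k = -1, -3, -9/2, -9/2, -27/8, -81/40, -81/80, …
h₀=f+g: left-lcm gives L₀, ord ≤ 3.
Integrate: L := L₀·Dx.
L = -12·Dx + 4·Dx^2 - 3·Dx^3 + Dx^4  (order 4).
h: a_k = 0, -1, -9/2, -3/2, -1/8, -27/40, -113/240, …
ICs: h(0) = 0, h′(0) = -1, h′′(0) = -9, h′′′(0) = -9.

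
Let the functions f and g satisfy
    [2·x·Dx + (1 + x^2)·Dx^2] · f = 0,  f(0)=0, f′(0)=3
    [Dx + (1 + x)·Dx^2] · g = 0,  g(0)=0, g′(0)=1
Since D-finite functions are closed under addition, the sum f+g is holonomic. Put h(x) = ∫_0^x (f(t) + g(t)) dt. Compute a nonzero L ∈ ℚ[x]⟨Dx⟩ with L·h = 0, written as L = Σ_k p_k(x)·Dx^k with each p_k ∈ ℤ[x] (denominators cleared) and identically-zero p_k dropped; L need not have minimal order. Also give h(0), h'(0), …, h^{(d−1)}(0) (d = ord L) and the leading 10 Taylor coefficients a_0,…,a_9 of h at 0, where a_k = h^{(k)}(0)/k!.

f: a_k = 0, 3, 0, -1, 0, 3/5, 0, -3/7, 0, 1/3, …
g: a_k = 0, 1, -1/2, 1/3, -1/4, 1/5, -1/6, 1/7, -1/8, 1/9, …
Weyl lclm of L_f,L_g ⇒ L₀ (ord ≤ 4).
h=∫h₀ ⇒ L = L₀·Dx.
L = (-2 - 6·x + 6·x^2 + 2·x^3)·Dx^2 + (-4 - 4·x + 12·x^3 + 4·x^4)·Dx^3 + (-1 + x + 2·x^2 + 2·x^3 + 3·x^4 + x^5)·Dx^4  (order 4).
h: a_k = 0, 0, 2, -1/6, -1/6, -1/20, 2/15, -1/42, -1/28, -1/72, …
ICs: h(0) = 0, h′(0) = 0, h′′(0) = 4, h′′′(0) = -1.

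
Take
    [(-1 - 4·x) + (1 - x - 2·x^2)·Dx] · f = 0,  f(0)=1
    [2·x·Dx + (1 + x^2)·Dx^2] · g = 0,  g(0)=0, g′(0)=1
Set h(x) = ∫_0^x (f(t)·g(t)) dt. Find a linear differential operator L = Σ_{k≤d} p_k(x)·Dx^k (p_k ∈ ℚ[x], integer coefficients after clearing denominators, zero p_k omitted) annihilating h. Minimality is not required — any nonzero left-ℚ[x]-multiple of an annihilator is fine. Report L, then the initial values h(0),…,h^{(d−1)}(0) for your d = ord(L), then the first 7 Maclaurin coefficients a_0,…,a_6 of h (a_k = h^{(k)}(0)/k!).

f: a_k = 1, 1, 3, 5, 11, 21, 43, …
g: a_k = 0, 1, 0, -1/3, 0, 1/5, 0, …
L₀ := L_f ⊗_s L_g (sym. prod.), ord ≤ 2.
Integrate: L := L₀·Dx.
L = (4 + 2·x + 12·x^2)·Dx + (2 + 6·x + 4·x^2 + 12·x^3)·Dx^2 + (-1 + x + x^2 + x^3 + 2·x^4)·Dx^3  (order 3).
h: a_k = 0, 0, 1/2, 1/3, 2/3, 14/15, 17/10, …
ICs: h(0) = 0, h′(0) = 0, h′′(0) = 1.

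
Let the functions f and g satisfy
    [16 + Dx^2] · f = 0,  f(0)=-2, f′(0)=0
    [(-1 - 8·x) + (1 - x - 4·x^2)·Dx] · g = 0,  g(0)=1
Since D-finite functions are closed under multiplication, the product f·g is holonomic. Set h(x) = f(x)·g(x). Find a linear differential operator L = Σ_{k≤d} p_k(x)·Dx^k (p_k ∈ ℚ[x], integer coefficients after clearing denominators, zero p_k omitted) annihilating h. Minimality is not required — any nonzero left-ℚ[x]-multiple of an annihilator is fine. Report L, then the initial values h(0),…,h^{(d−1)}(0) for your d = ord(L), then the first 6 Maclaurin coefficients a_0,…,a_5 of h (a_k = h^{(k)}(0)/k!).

f: a_k = -2, 0, 16, 0, -64/3, 0, …
g: a_k = 1, 1, 5, 9, 29, 65, …
f·g: L₀ = L_f ⊗_s L_g, ord ≤ 2·1.
L = (-8 + 16·x + 64·x^2) + (2 + 16·x)·Dx + (-1 + x + 4·x^2)·Dx^2  (order 2).
h: a_k = -2, -2, 6, -2, 2/3, -22/3, …
ICs: h(0) = -2, h′(0) = -2.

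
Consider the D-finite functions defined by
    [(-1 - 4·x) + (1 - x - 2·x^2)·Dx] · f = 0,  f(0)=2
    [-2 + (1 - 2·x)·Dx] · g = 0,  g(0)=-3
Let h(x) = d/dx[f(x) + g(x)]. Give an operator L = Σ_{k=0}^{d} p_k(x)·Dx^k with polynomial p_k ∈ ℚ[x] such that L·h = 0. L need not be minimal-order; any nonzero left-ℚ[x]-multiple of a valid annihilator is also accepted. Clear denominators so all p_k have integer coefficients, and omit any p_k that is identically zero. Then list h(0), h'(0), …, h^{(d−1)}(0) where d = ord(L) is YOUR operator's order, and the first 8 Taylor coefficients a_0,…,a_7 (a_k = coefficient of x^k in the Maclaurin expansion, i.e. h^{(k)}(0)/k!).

f: a_k = 2, 2, 6, 10, 22, 42, 86, 170, …
g: a_k = -3, -6, -12, -24, -48, -96, -192, -384, …
h₀=f+g: left-lcm gives L₀, ord ≤ 2.
h₀' ⇒ L via d/dx closure of L₀.
L = 12 + (3 + 12·x)·Dx + (-1 + x + 2·x^2)·Dx^2  (order 2).
h: a_k = -4, -12, -42, -104, -270, -636, -1498, -3408, …
ICs: h(0) = -4, h′(0) = -12.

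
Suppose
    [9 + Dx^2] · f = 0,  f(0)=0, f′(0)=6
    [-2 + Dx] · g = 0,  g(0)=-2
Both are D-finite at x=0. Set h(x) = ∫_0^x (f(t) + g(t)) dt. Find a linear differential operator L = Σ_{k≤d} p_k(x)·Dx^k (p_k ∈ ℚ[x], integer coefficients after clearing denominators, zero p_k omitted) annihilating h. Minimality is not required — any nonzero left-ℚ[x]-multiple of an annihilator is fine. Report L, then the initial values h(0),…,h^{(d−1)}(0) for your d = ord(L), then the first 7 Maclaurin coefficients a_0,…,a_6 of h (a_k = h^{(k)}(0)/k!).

L = -18·Dx + 9·Dx^2 - 2·Dx^3 + Dx^4  (order 4).
h: a_k = 0, -2, 1, -4/3, -35/12, -4/15, 211/360, …
ICs: h(0) = 0, h′(0) = -2, h′′(0) = 2, h′′′(0) = -8.

f: a_k = 0, 6, 0, -9, 0, 81/20, 0, …
g: a_k = -2, -4, -4, -8/3, -4/3, -8/15, -8/45, …
L₀ := lclm(L_f,L_g); ord L₀ ≤ 2+1.
h=∫h₀ ⇒ L = L₀·Dx.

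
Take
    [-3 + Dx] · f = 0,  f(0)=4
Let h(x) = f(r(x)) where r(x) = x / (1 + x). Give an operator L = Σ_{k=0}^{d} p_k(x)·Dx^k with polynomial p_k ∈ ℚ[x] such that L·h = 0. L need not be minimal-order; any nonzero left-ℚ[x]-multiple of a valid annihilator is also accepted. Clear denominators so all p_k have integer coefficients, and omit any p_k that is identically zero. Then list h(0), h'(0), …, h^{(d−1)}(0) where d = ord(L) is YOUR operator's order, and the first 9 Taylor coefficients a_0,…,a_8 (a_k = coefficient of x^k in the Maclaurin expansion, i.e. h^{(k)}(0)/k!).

f: a_k = 4, 12, 18, 18, 27/2, 81/10, 81/20, 243/140, 729/1120, …
f∘r: x↦r, Dx↦Dx/r' in L_f ⇒ L₀.
L = -3 + (1 + 2·x + x^2)·Dx  (order 1).
h: a_k = 4, 12, 6, -6, 3/2, 21/10, -69/20, 411/140, -1623/1120, …
ICs: h(0) = 4.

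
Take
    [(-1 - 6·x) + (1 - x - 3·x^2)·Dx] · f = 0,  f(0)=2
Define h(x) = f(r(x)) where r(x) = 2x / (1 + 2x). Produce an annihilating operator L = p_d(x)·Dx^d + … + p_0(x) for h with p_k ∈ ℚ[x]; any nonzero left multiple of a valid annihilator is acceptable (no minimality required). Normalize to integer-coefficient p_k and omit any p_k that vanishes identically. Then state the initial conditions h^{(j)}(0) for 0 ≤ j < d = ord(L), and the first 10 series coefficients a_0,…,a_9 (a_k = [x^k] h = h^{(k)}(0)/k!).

L = (2 + 28·x) + (-1 - 4·x + 8·x^2 + 24·x^3)·Dx  (order 1).
h: a_k = 2, 4, 24, 0, 288, -576, 4608, -16128, 87552, -368640, …
ICs: h(0) = 2.

f: a_k = 2, 2, 8, 14, 38, 80, 194, 434, 1016, 2318, …
Substitute x→r, Dx→(1/r')Dx; clear ⇒ L₀.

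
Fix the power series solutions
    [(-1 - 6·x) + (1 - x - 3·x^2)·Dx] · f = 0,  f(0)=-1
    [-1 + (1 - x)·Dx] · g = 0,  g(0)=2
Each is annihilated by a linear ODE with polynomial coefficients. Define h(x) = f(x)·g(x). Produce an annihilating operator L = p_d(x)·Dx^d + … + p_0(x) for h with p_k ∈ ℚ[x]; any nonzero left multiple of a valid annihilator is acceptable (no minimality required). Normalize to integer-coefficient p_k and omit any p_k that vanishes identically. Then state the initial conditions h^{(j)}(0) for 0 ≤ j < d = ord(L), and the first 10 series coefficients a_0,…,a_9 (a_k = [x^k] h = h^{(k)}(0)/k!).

L = (-2 - 4·x + 9·x^2) + (1 - 2·x - 2·x^2 + 3·x^3)·Dx  (order 1).
h: a_k = -2, -4, -12, -26, -64, -144, -338, -772, -1788, -4106, …
ICs: h(0) = -2.

f: a_k = -1, -1, -4, -7, -19, -40, -97, -217, -508, -1159, …
g: a_k = 2, 2, 2, 2, 2, 2, 2, 2, 2, 2, …
f·g: L₀ = L_f ⊗_s L_g, ord ≤ 1·1.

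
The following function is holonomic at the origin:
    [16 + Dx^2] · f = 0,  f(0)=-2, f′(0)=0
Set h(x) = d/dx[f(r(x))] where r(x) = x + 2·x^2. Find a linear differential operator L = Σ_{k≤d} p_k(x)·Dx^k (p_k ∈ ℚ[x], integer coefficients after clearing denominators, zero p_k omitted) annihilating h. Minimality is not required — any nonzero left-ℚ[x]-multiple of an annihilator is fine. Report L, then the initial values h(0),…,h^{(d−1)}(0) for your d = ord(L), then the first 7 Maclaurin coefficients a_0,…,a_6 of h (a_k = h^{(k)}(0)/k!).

f: a_k = -2, 0, 16, 0, -64/3, 0, 512/45, …
h₀=f(r): pull back L_f along r ⇒ L₀.
Differentiate: ansatz ord ≤ ord L₀ ⇒ L.
L = (64 + 256·x + 1536·x^2 + 4096·x^3 + 4096·x^4) + (-12 - 48·x)·Dx + (1 + 8·x + 16·x^2)·Dx^2  (order 2).
h: a_k = 0, 32, 192, 512/3, -2560/3, -45056/15, -57344/15, …
ICs: h(0) = 0, h′(0) = 32.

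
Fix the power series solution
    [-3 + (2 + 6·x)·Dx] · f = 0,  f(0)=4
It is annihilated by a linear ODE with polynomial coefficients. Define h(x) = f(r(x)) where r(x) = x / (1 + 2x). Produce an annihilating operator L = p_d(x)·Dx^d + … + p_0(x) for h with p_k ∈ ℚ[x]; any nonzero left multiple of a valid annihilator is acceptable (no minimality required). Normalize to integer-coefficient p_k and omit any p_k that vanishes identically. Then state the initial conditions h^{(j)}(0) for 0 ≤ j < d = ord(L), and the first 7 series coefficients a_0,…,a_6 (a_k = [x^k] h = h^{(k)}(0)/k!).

L = -3 + (2 + 14·x + 20·x^2)·Dx  (order 1).
h: a_k = 4, 6, -33/2, 195/4, -4965/32, 33909/64, -492501/256, …
ICs: h(0) = 4.

f: a_k = 4, 6, -9/2, 27/4, -405/32, 1701/64, -15309/256, …
Substitute x→r, Dx→(1/r')Dx; clear ⇒ L₀.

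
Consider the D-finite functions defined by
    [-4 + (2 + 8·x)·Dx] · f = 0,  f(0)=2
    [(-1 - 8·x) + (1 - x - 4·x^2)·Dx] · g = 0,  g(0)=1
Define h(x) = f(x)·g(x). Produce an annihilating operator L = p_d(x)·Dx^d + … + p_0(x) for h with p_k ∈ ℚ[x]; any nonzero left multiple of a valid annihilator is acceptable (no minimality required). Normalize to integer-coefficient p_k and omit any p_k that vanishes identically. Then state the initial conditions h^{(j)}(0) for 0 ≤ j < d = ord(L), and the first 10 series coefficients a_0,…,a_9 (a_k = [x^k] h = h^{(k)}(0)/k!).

L = (3 + 10·x + 24·x^2) + (-1 - 3·x + 8·x^2 + 16·x^3)·Dx  (order 1).
h: a_k = 2, 6, 10, 42, 62, 286, 366, 2038, 1786, 15658, …
ICs: h(0) = 2.

f: a_k = 2, 4, -4, 8, -20, 56, -168, 528, -1716, 5720, …
g: a_k = 1, 1, 5, 9, 29, 65, 181, 441, 1165, 2929, …
Sym-product of L_f,L_g gives L₀ (≤ ord 1).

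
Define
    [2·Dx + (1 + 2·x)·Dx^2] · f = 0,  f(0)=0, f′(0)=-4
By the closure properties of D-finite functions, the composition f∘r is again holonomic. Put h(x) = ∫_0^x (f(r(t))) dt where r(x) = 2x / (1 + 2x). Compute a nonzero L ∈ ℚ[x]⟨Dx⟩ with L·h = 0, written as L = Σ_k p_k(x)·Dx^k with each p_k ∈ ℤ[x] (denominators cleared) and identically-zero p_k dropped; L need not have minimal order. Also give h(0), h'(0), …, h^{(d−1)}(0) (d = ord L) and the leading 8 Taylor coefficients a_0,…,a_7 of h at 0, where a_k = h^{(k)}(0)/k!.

L = (8 + 24·x)·Dx^2 + (1 + 8·x + 12·x^2)·Dx^3  (order 3).
h: a_k = 0, 0, -4, 32/3, -104/3, 128, -7744/15, 6656/3, …
ICs: h(0) = 0, h′(0) = 0, h′′(0) = -8.

f: a_k = 0, -4, 4, -16/3, 8, -64/5, 64/3, -256/7, …
f∘r: x↦r, Dx↦Dx/r' in L_f ⇒ L₀.
h=∫h₀ ⇒ L = L₀·Dx.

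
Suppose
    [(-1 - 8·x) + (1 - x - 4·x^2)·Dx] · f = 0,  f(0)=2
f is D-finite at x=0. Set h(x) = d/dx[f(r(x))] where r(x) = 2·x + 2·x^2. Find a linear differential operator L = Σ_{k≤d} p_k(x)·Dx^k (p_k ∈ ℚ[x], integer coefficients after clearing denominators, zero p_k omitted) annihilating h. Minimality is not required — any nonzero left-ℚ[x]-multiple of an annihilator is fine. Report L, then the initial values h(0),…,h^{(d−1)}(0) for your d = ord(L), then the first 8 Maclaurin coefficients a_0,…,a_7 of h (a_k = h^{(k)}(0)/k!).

f: a_k = 2, 2, 10, 18, 58, 130, 362, 882, …
L₀ from L_f via x↦r, Dx↦r'^{-1}Dx.
Differentiate: ansatz ord ≤ ord L₀ ⇒ L.
L = (22 + 204·x + 1260·x^2 + 4672·x^3 + 8736·x^4 + 7680·x^5 + 2560·x^6) + (-1 - 16·x + 6·x^2 + 420·x^3 + 1520·x^4 + 2400·x^5 + 1792·x^6 + 512·x^7)·Dx  (order 1).
h: a_k = 4, 88, 672, 5600, 41520, 298080, 2080512, 14214400, …
ICs: h(0) = 4.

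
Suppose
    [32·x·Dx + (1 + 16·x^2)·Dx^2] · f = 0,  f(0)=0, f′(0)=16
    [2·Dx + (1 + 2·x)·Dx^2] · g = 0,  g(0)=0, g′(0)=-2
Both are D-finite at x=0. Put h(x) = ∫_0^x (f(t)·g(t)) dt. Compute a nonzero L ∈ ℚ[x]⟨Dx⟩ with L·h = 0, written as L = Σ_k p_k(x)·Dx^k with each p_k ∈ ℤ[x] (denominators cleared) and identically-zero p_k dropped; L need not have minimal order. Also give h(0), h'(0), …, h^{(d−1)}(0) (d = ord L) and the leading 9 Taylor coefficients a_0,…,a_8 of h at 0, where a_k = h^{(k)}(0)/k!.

L = (2304 + 8960·x + 114688·x^2 + 552960·x^3 + 983040·x^4 + 851968·x^5 + 1048576·x^7)·Dx^2 + (1032 + 14720·x + 111872·x^2 + 616448·x^3 + 1884160·x^4 + 3047424·x^5 + 2293760·x^6 + 1572864·x^7 + 3670016·x^8)·Dx^3 + (72 + 2512·x + 19968·x^2 + 99072·x^3 + 393216·x^4 + 1019904·x^5 + 1572864·x^6 + 1376256·x^7 + 1572864·x^8 + 2097152·x^9)·Dx^4 + (17 + 132·x + 964·x^2 + 4864·x^3 + 18432·x^4 + 55296·x^5 + 129024·x^6 + 196608·x^7 + 196608·x^8 + 262144·x^9 + 262144·x^10)·Dx^5  (order 5).
h: a_k = 0, 0, 0, -32/3, 8, 128/5, -160/9, -9728/45, 2752/15, …
ICs: h(0) = 0, h′(0) = 0, h′′(0) = 0, h′′′(0) = -64, h′′′′(0) = 192.

f: a_k = 0, 16, 0, -256/3, 0, 4096/5, 0, -65536/7, 0, …
g: a_k = 0, -2, 2, -8/3, 4, -32/5, 32/3, -128/7, 32, …
Sym-product of L_f,L_g gives L₀ (≤ ord 4).
h=∫₀ˣh₀: take L = L₀·Dx.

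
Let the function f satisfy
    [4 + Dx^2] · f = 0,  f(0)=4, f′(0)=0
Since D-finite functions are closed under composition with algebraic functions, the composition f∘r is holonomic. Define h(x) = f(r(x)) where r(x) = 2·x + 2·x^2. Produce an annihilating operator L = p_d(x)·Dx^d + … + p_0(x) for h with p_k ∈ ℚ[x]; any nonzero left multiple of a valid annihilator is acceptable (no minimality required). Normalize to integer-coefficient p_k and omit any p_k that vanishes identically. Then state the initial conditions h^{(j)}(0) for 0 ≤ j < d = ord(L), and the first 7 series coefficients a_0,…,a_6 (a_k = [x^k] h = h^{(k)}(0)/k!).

L = (16 + 96·x + 192·x^2 + 128·x^3) - 2·Dx + (1 + 2·x)·Dx^2  (order 2).
h: a_k = 4, 0, -32, -64, 32/3, 512/3, 10496/45, …
ICs: h(0) = 4, h′(0) = 0.

f: a_k = 4, 0, -8, 0, 8/3, 0, -16/45, …
Substitute x→r, Dx→(1/r')Dx; clear ⇒ L₀.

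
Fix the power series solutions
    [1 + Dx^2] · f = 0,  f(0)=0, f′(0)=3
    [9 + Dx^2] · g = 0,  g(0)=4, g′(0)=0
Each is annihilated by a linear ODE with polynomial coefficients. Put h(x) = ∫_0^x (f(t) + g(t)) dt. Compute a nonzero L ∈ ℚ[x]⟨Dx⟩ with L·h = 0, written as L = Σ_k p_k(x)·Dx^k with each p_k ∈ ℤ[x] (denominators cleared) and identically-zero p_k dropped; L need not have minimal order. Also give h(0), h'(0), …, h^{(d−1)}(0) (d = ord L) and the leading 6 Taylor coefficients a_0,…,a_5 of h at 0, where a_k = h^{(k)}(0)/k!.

L = 9·Dx + 10·Dx^3 + Dx^5  (order 5).
h: a_k = 0, 4, 3/2, -6, -1/8, 27/10, …
ICs: h(0) = 0, h′(0) = 4, h′′(0) = 3, h′′′(0) = -36, h′′′′(0) = -3.

f: a_k = 0, 3, 0, -1/2, 0, 1/40, …
g: a_k = 4, 0, -18, 0, 27/2, 0, …
Weyl lclm of L_f,L_g ⇒ L₀ (ord ≤ 4).
Integrate: L := L₀·Dx.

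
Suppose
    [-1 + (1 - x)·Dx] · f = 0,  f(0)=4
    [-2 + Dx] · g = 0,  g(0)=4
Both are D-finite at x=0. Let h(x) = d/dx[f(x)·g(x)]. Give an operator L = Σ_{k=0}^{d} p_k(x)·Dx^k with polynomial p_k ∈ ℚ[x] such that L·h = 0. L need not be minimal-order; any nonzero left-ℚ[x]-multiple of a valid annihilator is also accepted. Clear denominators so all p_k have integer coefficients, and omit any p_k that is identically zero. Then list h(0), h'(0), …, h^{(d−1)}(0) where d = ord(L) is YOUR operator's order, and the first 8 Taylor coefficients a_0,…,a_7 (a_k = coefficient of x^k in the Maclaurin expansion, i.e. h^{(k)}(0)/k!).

f: a_k = 4, 4, 4, 4, 4, 4, 4, 4, …
g: a_k = 4, 8, 8, 16/3, 8/3, 16/15, 16/45, 32/315, …
h₀=f·g: eliminate ⇒ L₀, order ≤ 1·1.
h₀' ⇒ L via d/dx closure of L₀.
L = (10 - 12·x + 4·x^2) + (-3 + 5·x - 2·x^2)·Dx  (order 1).
h: a_k = 48, 160, 304, 448, 1744/3, 10592/15, 2480/3, 297856/315, …
ICs: h(0) = 48.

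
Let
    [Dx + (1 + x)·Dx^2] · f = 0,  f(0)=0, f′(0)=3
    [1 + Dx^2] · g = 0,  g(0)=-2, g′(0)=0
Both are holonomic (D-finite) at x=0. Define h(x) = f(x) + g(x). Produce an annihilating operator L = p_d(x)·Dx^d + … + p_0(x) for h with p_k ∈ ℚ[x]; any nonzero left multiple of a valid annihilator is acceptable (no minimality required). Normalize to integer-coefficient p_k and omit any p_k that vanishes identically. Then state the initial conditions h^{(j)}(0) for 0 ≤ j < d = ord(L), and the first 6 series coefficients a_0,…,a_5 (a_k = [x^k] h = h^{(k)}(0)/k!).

f: a_k = 0, 3, -3/2, 1, -3/4, 3/5, …
g: a_k = -2, 0, 1, 0, -1/12, 0, …
Sum ⇒ L₀ = lclm(L_f,L_g) in ℚ(x)⟨Dx⟩.
L = (7 + 2·x + x^2)·Dx + (3 + 5·x + 3·x^2 + x^3)·Dx^2 + (7 + 2·x + x^2)·Dx^3 + (3 + 5·x + 3·x^2 + x^3)·Dx^4  (order 4).
h: a_k = -2, 3, -1/2, 1, -5/6, 3/5, …
ICs: h(0) = -2, h′(0) = 3, h′′(0) = -1, h′′′(0) = 6.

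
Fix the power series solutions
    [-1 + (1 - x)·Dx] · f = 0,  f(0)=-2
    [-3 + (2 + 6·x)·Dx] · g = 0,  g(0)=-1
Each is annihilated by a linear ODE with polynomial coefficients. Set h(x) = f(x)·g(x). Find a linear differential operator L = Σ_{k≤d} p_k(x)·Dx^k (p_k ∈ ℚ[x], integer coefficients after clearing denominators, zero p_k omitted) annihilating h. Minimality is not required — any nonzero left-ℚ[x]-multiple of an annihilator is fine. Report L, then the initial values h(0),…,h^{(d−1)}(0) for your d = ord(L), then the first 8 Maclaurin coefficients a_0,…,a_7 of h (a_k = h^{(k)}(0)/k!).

f: a_k = -2, -2, -2, -2, -2, -2, -2, -2, …
g: a_k = -1, -3/2, 9/8, -27/16, 405/128, -1701/256, 15309/1024, -72171/2048, …
Sym-product of L_f,L_g gives L₀ (≤ ord 1).
L = (5 + 3·x) + (-2 - 4·x + 6·x^2)·Dx  (order 1).
h: a_k = 2, 5, 11/4, 49/8, -13/64, 1675/128, -8609/512, 54953/1024, …
ICs: h(0) = 2.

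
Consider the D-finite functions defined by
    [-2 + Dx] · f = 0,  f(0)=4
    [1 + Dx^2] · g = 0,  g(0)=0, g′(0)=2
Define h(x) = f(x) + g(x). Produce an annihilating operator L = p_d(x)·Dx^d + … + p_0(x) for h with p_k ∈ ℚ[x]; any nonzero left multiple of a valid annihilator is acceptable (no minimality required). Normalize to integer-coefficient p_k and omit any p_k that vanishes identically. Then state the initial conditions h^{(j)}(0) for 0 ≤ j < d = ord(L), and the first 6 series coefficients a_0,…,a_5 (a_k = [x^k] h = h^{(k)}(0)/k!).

L = -2 + Dx - 2·Dx^2 + Dx^3  (order 3).
h: a_k = 4, 10, 8, 5, 8/3, 13/12, …
ICs: h(0) = 4, h′(0) = 10, h′′(0) = 16.

f: a_k = 4, 8, 8, 16/3, 8/3, 16/15, …
g: a_k = 0, 2, 0, -1/3, 0, 1/60, …
f+g: L₀ = lclm(L_f,L_g), ord ≤ 1+2.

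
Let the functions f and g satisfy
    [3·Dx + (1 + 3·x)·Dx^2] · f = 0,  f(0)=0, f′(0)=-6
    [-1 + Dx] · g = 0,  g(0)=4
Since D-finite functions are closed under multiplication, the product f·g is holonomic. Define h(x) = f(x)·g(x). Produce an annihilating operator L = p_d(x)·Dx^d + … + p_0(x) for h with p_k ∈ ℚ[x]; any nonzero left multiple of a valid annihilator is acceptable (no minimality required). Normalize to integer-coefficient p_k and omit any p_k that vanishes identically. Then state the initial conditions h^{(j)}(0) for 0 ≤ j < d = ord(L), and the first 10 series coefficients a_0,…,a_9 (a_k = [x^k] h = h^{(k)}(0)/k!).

f: a_k = 0, -6, 9, -18, 81/2, -486/5, 243, -4374/7, 6561/4, -4374, …
g: a_k = 4, 4, 2, 2/3, 1/6, 1/30, 1/180, 1/1260, 1/10080, 1/90720, …
L₀ := L_f ⊗_s L_g (sym. prod.), ord ≤ 2.
L = (-2 + 3·x) + (1 - 6·x)·Dx + (1 + 3·x)·Dx^2  (order 2).
h: a_k = 0, -24, 12, -48, 104, -1289/5, 1307/2, -178244/105, 134669/30, -4044653/336, …
ICs: h(0) = 0, h′(0) = -24.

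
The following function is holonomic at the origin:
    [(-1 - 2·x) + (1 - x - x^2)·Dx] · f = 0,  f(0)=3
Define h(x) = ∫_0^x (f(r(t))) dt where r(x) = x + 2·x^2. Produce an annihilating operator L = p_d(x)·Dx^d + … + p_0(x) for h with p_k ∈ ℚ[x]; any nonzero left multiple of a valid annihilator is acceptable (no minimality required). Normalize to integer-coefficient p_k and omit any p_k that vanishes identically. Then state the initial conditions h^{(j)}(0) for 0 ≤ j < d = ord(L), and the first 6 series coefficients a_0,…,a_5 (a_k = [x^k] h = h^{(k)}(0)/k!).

L = (1 + 6·x + 12·x^2 + 16·x^3)·Dx + (-1 + x + 3·x^2 + 4·x^3 + 4·x^4)·Dx^2  (order 2).
h: a_k = 0, 3, 3/2, 4, 33/4, 93/5, …
ICs: h(0) = 0, h′(0) = 3.

f: a_k = 3, 3, 6, 9, 15, 24, …
f∘r: x↦r, Dx↦Dx/r' in L_f ⇒ L₀.
h=∫h₀ ⇒ L = L₀·Dx.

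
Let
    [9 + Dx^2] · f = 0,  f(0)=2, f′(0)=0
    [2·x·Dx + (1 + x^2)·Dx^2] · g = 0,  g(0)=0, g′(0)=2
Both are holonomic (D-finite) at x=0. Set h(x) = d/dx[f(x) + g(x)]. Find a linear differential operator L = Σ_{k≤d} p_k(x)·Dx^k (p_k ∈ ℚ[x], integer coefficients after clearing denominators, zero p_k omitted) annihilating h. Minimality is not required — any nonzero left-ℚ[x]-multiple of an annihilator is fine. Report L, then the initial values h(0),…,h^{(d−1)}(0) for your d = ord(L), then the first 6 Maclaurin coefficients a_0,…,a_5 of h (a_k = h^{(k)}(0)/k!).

L = (-54·x + 540·x^3 + 162·x^5) + (63 + 279·x^2 + 297·x^4 + 81·x^6)·Dx + (-6·x + 60·x^3 + 18·x^5)·Dx^2 + (7 + 31·x^2 + 33·x^4 + 9·x^6)·Dx^3  (order 3).
h: a_k = 2, -18, -2, 27, 2, -243/20, …
ICs: h(0) = 2, h′(0) = -18, h′′(0) = -4.

f: a_k = 2, 0, -9, 0, 27/4, 0, …
g: a_k = 0, 2, 0, -2/3, 0, 2/5, …
Weyl lclm of L_f,L_g ⇒ L₀ (ord ≤ 4).
Differentiate: ansatz ord ≤ ord L₀ ⇒ L.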